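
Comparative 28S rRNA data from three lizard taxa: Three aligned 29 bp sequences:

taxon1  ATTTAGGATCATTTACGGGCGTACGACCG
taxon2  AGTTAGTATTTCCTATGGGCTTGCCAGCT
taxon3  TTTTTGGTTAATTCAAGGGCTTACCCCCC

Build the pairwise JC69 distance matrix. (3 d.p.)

d(taxon1,taxon2) = 0.602, d(taxon1,taxon3) = 0.462, d(taxon2,taxon3) = 0.878

taxon1–taxon2: 12/29 sites differ → p ≈ 0.413793, d = −0.75 ln(1 − 0.551724) = 0.601760 ≈ 0.602.
taxon1–taxon3: 10/29 sites differ → p ≈ 0.344828, d = −0.75 ln(1 − 0.459771) = 0.461822 ≈ 0.462.
taxon2–taxon3: 15/29 sites differ → p ≈ 0.517241, d = −0.75 ln(1 − 0.689655) = 0.877553 ≈ 0.878.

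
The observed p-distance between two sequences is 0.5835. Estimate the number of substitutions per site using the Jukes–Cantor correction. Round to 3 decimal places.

1.129

d = −(3/4) ln(1 − 4p/3) = −0.75 ln(1 − 0.778) = −0.75 ln(0.222)
  = −0.75 × (-1.505078) = 1.128809 substitutions/site.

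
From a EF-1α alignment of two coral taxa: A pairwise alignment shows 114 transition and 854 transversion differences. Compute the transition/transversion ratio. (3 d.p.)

0.133

R = 114/854 = 0.133489… ≈ 0.133 (to 3 d.p.).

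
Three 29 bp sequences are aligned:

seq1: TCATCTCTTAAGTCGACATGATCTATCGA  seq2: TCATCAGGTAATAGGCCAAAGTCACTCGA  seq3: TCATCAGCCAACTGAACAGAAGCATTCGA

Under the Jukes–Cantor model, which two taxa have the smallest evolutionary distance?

seq2 and seq3

seq1–seq2: 12/29 differ, p = 0.414, d = 0.602.
seq1–seq3: 12/29 differ, p = 0.414, d = 0.602.
seq2–seq3: 10/29 differ, p = 0.345, d = 0.462.
The smallest distance is between seq2 and seq3.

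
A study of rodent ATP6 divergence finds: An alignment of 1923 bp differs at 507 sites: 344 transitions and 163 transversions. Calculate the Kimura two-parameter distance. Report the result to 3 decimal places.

0.339

P = 344/1923 ≈ 0.178887 and Q = 163/1923 ≈ 0.084763.
Under the Kimura two-parameter model, d = −½ ln(1 − 2P − Q) − ¼ ln(1 − 2Q).
1 − 2P − Q = 0.557463, giving −½ ln(0.557463) = 0.292180.
1 − 2Q = 0.830474, giving −¼ ln(0.830474) = 0.046440.
d = 0.292180 + 0.046440 = 0.338620.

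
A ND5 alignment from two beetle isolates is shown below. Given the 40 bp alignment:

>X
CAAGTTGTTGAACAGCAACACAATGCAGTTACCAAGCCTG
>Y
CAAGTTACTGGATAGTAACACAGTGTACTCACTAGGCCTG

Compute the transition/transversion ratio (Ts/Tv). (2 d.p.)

Transitions are A↔G and C↔T; transversions are all other mismatches.
Transitions: 10. Transversions: 1.
R = 10/1 = 10.00.

10.00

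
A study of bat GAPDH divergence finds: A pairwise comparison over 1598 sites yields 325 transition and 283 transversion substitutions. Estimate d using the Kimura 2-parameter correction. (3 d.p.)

P = 325/1598 ≈ 0.203379 and Q = 283/1598 ≈ 0.177096.
Under the Kimura two-parameter model, d = −½ ln(1 − 2P − Q) − ¼ ln(1 − 2Q).
1 − 2P − Q = 0.416146, giving −½ ln(0.416146) = 0.438360.
1 − 2Q = 0.645808, giving −¼ ln(0.645808) = 0.109313.
d = 0.438360 + 0.109313 = 0.547673.

0.548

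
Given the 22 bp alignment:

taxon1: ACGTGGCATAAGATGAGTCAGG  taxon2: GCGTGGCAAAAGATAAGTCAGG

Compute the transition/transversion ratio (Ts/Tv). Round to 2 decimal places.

Transitions are A↔G and C↔T; transversions are all other mismatches.
Transitions: 2. Transversions: 1.
R = 2/1 = 2.00.

2.00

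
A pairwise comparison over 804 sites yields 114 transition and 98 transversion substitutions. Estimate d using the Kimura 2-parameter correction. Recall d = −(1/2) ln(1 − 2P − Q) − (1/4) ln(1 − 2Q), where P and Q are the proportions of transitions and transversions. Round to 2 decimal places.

0.33

P = 114/804 ≈ 0.141791 and Q = 98/804 ≈ 0.121891.
Under the Kimura two-parameter model, d = −½ ln(1 − 2P − Q) − ¼ ln(1 − 2Q).
1 − 2P − Q = 0.594527, giving −½ ln(0.594527) = 0.259995.
1 − 2Q = 0.756218, giving −¼ ln(0.756218) = 0.069856.
d = 0.259995 + 0.069856 = 0.329851.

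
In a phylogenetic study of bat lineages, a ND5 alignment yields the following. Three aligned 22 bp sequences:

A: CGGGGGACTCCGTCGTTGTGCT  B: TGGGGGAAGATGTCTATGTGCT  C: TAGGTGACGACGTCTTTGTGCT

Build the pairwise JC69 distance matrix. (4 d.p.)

A–B: 7/22 sites differ → p ≈ 0.318182, d = −0.75 ln(1 − 0.424243) = 0.414052 ≈ 0.4141.
A–C: 6/22 sites differ → p ≈ 0.272727, d = −0.75 ln(1 − 0.363636) = 0.338988 ≈ 0.3390.
B–C: 5/22 sites differ → p ≈ 0.227273, d = −0.75 ln(1 − 0.303031) = 0.270761 ≈ 0.2708.

d(A,B) = 0.4141, d(A,C) = 0.3390, d(B,C) = 0.2708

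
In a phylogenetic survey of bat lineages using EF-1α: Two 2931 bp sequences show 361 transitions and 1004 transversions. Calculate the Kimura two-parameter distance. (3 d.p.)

0.733

P = 361/2931 ≈ 0.123166 and Q = 1004/2931 ≈ 0.342545.
Under the Kimura two-parameter model, d = −½ ln(1 − 2P − Q) − ¼ ln(1 − 2Q).
1 − 2P − Q = 0.411123, giving −½ ln(0.411123) = 0.444431.
1 − 2Q = 0.31491, giving −¼ ln(0.31491) = 0.288867.
d = 0.444431 + 0.288867 = 0.733298.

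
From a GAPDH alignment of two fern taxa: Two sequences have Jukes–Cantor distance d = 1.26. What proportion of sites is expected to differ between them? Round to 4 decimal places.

p = (3/4)(1 − e^(−4d/3)) = 0.75 × (1 − e^(-1.68)) = 0.75 × (1 − 0.186374) = 0.610220.

0.6102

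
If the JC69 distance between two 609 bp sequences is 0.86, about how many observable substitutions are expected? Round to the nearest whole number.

312

Invert JC69: p = (3/4)(1 − e^(−4d/3)) = 0.75 × (1 − e^(-1.146667)) = 0.75 × (1 − 0.317694) = 0.511730.
Expected differing sites = pL ≈ 0.511730 × 609 = 311.64357 ≈ 312.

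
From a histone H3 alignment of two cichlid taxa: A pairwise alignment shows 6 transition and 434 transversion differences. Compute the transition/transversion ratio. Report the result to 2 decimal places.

R = 6/434 = 0.013824… ≈ 0.01 (to 2 d.p.).

0.01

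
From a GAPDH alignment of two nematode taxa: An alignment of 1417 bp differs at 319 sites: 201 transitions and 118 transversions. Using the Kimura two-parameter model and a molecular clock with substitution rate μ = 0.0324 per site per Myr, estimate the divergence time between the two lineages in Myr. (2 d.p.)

P = 201/1417 ≈ 0.141849 and Q = 118/1417 ≈ 0.083275.
Under the Kimura two-parameter model, d = −½ ln(1 − 2P − Q) − ¼ ln(1 − 2Q).
1 − 2P − Q = 0.633027, giving −½ ln(0.633027) = 0.228621.
1 − 2Q = 0.83345, giving −¼ ln(0.83345) = 0.045545.
d = 0.228621 + 0.045545 = 0.274166.
Under a molecular clock d = 2μt, so t = d/(2μ) = 0.274166 / (2 × 0.0324) = 4.23 Myr.

4.23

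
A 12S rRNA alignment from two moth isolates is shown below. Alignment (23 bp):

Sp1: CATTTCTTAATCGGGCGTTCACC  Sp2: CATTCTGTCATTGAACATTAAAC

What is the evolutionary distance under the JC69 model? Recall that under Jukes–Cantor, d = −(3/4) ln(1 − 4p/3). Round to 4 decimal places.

0.6501

The sequences differ at 10 of 23 sites (5, 6, 7, 9, 12, 14, 15, 17, 20, 22), so p = 10/23 ≈ 0.434783.
d = −(3/4) ln(1 − 4p/3) = −0.75 ln(1 − 0.579711) = −0.75 ln(0.420289)
  = −0.75 × (-0.866813) = 0.650110 substitutions/site.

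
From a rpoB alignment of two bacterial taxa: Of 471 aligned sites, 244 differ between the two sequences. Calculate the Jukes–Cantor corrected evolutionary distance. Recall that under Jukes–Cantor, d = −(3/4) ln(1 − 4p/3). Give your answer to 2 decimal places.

p = 244/471 ≈ 0.518047.
d = −(3/4) ln(1 − 4p/3) = −0.75 ln(1 − 0.690729) = −0.75 ln(0.309271)
  = −0.75 × (-1.173537) = 0.880153 substitutions/site.

0.88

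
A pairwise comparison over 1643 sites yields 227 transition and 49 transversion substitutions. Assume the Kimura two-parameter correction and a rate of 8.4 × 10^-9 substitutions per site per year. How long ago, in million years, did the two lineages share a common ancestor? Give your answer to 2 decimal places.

P = 227/1643 ≈ 0.138162 and Q = 49/1643 ≈ 0.029823.
Under the Kimura two-parameter model, d = −½ ln(1 − 2P − Q) − ¼ ln(1 − 2Q).
1 − 2P − Q = 0.693853, giving −½ ln(0.693853) = 0.182748.
1 − 2Q = 0.940354, giving −¼ ln(0.940354) = 0.015375.
d = 0.182748 + 0.015375 = 0.198123.
Under a molecular clock d = 2μt, so t = d/(2μ) = 0.198123 / (2 × 8.4 × 10^-9) = 11.79 million years.

11.79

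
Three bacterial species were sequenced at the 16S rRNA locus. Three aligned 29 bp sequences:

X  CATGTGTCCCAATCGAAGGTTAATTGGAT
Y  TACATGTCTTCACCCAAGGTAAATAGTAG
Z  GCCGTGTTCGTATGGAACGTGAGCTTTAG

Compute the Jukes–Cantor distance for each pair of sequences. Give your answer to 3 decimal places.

X–Y: 12/29 sites differ → p ≈ 0.413793, d = −0.75 ln(1 − 0.551724) = 0.601760 ≈ 0.602.
X–Z: 14/29 sites differ → p ≈ 0.482759, d = −0.75 ln(1 − 0.643679) = 0.773942 ≈ 0.774.
Y–Z: 16/29 sites differ → p ≈ 0.551724, d = −0.75 ln(1 − 0.735632) = 0.997810 ≈ 0.998.

d(X,Y) = 0.602, d(X,Z) = 0.774, d(Y,Z) = 0.998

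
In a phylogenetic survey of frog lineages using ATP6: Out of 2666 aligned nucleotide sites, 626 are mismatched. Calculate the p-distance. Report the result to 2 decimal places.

0.23

p = 626/2666 = 0.234808… ≈ 0.23 (to 2 d.p.).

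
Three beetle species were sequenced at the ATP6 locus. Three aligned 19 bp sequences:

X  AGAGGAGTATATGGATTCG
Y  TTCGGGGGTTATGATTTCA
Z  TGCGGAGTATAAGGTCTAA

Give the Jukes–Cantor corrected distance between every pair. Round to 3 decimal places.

d(X,Y) = 0.749, d(X,Z) = 0.507, d(Y,Z) = 0.618

X–Y: 9/19 sites differ → p ≈ 0.473684, d = −0.75 ln(1 − 0.631579) = 0.748897 ≈ 0.749.
X–Z: 7/19 sites differ → p ≈ 0.368421, d = −0.75 ln(1 − 0.491228) = 0.506816 ≈ 0.507.
Y–Z: 8/19 sites differ → p ≈ 0.421053, d = −0.75 ln(1 − 0.561404) = 0.618132 ≈ 0.618.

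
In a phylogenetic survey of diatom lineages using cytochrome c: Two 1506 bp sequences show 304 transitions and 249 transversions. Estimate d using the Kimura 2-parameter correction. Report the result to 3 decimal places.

P = 304/1506 ≈ 0.201859 and Q = 249/1506 ≈ 0.165339.
Under the Kimura two-parameter model, d = −½ ln(1 − 2P − Q) − ¼ ln(1 − 2Q).
1 − 2P − Q = 0.430943, giving −½ ln(0.430943) = 0.420890.
1 − 2Q = 0.669322, giving −¼ ln(0.669322) = 0.100373.
d = 0.420890 + 0.100373 = 0.521263.

0.521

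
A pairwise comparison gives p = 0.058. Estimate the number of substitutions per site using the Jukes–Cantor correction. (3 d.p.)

d = −(3/4) ln(1 − 4p/3) = −0.75 ln(1 − 0.077333) = −0.75 ln(0.922667)
  = −0.75 × (-0.080487) = 0.060365 substitutions/site.

0.060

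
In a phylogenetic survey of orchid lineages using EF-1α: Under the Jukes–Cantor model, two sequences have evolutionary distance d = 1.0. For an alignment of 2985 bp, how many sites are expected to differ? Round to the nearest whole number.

1649

Invert JC69: p = (3/4)(1 − e^(−4d/3)) = 0.75 × (1 − e^(-1.333333)) = 0.75 × (1 − 0.263597) = 0.552302.
Expected differing sites = pL ≈ 0.552302 × 2985 = 1648.62147 ≈ 1649.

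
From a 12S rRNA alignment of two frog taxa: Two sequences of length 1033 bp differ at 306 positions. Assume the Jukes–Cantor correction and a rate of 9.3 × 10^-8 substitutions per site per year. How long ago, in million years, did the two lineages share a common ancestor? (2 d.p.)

2.03

p = 306/1033 ≈ 0.296225.
d = −(3/4) ln(1 − 4p/3) = −0.75 ln(1 − 0.394967) = −0.75 ln(0.605033)
  = −0.75 × (-0.502472) = 0.376854 substitutions/site.
Under a molecular clock d = 2μt, so t = d/(2μ) = 0.376854 / (2 × 9.3 × 10^-8) = 2.03 million years.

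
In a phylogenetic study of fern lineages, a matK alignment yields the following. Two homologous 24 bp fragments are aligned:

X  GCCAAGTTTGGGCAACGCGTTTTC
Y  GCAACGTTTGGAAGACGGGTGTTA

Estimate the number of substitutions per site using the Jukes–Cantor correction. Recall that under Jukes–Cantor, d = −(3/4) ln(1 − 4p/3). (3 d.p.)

0.441

The sequences differ at 8 of 24 sites (3, 5, 12, 13, 14, 18, 21, 24), so p = 8/24 ≈ 0.333333.
d = −(3/4) ln(1 − 4p/3) = −0.75 ln(1 − 0.444444) = −0.75 ln(0.555556)
  = −0.75 × (-0.587786) = 0.440840 substitutions/site.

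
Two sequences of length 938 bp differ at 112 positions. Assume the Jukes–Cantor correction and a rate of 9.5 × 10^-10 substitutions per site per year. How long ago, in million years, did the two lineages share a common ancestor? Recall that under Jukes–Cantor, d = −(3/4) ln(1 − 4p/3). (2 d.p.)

p = 112/938 ≈ 0.119403.
d = −(3/4) ln(1 − 4p/3) = −0.75 ln(1 − 0.159204) = −0.75 ln(0.840796)
  = −0.75 × (-0.173406) = 0.130055 substitutions/site.
Under a molecular clock d = 2μt, so t = d/(2μ) = 0.130055 / (2 × 9.5 × 10^-10) = 68.45 million years.

68.45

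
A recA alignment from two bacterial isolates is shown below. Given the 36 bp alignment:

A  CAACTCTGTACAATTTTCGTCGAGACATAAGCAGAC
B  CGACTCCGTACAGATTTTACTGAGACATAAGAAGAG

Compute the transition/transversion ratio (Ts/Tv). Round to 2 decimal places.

Transitions are A↔G and C↔T; transversions are all other mismatches.
Transitions: 7. Transversions: 3.
R = 7/3 = 2.333333… ≈ 2.33 (to 2 d.p.).

2.33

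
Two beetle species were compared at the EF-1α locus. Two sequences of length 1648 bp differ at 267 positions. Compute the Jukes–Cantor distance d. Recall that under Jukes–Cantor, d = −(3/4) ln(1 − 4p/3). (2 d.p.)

0.18

p = 267/1648 ≈ 0.162015.
d = −(3/4) ln(1 − 4p/3) = −0.75 ln(1 − 0.21602) = −0.75 ln(0.78398)
  = −0.75 × (-0.243372) = 0.182529 substitutions/site.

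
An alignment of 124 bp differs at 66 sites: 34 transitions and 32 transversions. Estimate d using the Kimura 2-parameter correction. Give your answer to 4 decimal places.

P = 34/124 ≈ 0.274194 and Q = 32/124 ≈ 0.258065.
Under the Kimura two-parameter model, d = −½ ln(1 − 2P − Q) − ¼ ln(1 − 2Q).
1 − 2P − Q = 0.193547, giving −½ ln(0.193547) = 0.821117.
1 − 2Q = 0.48387, giving −¼ ln(0.48387) = 0.181485.
d = 0.821117 + 0.181485 = 1.002602.

1.0026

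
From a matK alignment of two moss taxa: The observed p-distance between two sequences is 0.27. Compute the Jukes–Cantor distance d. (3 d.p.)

0.335

d = −(3/4) ln(1 − 4p/3) = −0.75 ln(1 − 0.36) = −0.75 ln(0.64)
  = −0.75 × (-0.446287) = 0.334715 substitutions/site.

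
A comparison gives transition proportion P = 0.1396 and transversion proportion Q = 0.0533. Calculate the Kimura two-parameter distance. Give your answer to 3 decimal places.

0.230

Under the Kimura two-parameter model, d = −½ ln(1 − 2P − Q) − ¼ ln(1 − 2Q).
1 − 2P − Q = 0.6675, giving −½ ln(0.6675) = 0.202108.
1 − 2Q = 0.8934, giving −¼ ln(0.8934) = 0.028180.
d = 0.202108 + 0.028180 = 0.230288.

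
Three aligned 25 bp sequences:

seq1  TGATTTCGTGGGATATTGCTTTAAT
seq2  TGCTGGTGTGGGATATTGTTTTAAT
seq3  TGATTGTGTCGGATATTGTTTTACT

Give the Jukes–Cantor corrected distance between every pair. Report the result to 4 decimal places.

seq1–seq2: 5/25 sites differ → p = 0.2, d = −0.75 ln(1 − 0.266667) = 0.232617 ≈ 0.2326.
seq1–seq3: 5/25 sites differ → p = 0.2, d = −0.75 ln(1 − 0.266667) = 0.232617 ≈ 0.2326.
seq2–seq3: 4/25 sites differ → p = 0.16, d = −0.75 ln(1 − 0.213333) = 0.179963 ≈ 0.1800.

d(seq1,seq2) = 0.2326, d(seq1,seq3) = 0.2326, d(seq2,seq3) = 0.1800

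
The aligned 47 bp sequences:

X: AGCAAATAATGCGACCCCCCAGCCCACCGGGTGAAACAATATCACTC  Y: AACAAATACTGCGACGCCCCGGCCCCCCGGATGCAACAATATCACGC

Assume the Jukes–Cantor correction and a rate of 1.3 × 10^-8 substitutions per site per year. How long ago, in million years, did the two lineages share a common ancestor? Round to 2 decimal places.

The sequences differ at 8 of 47 sites (2, 9, 16, 21, 26, 31, 34, 46), so p = 8/47 ≈ 0.170213.
d = −(3/4) ln(1 − 4p/3) = −0.75 ln(1 − 0.226951) = −0.75 ln(0.773049)
  = −0.75 × (-0.257413) = 0.193060 substitutions/site.
Under a molecular clock d = 2μt, so t = d/(2μ) = 0.193060 / (2 × 1.3 × 10^-8) = 7.43 million years.

7.43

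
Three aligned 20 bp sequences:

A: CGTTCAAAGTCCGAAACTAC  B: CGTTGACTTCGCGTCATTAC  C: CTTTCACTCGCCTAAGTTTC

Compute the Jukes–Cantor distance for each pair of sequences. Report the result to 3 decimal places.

d(A,B) = 0.687, d(A,C) = 0.687, d(B,C) = 0.824

A–B: 9/20 sites differ → p = 0.45, d = −0.75 ln(1 − 0.6) = 0.687218 ≈ 0.687.
A–C: 9/20 sites differ → p = 0.45, d = −0.75 ln(1 − 0.6) = 0.687218 ≈ 0.687.
B–C: 10/20 sites differ → p = 0.5, d = −0.75 ln(1 − 0.666667) = 0.823960 ≈ 0.824.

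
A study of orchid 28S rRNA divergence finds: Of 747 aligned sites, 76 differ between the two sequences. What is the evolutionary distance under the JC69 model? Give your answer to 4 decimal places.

0.1093

p = 76/747 ≈ 0.10174.
d = −(3/4) ln(1 − 4p/3) = −0.75 ln(1 − 0.135653) = −0.75 ln(0.864347)
  = −0.75 × (-0.145781) = 0.109336 substitutions/site.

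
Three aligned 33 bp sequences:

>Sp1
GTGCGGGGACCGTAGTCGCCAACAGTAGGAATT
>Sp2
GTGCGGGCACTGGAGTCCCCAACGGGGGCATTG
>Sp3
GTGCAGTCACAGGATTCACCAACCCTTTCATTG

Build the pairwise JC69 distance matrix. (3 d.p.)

Sp1–Sp2: 10/33 sites differ → p ≈ 0.30303, d = −0.75 ln(1 − 0.40404) = 0.388186 ≈ 0.388.
Sp1–Sp3: 14/33 sites differ → p ≈ 0.424242, d = −0.75 ln(1 − 0.565656) = 0.625439 ≈ 0.625.
Sp2–Sp3: 10/33 sites differ → p ≈ 0.30303, d = −0.75 ln(1 − 0.40404) = 0.388186 ≈ 0.388.

d(Sp1,Sp2) = 0.388, d(Sp1,Sp3) = 0.625, d(Sp2,Sp3) = 0.388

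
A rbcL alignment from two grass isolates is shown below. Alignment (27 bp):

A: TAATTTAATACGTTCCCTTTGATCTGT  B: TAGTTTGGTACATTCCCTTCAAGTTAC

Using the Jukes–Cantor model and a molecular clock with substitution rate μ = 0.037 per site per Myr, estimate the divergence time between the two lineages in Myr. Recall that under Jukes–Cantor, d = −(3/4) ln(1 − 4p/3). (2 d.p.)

The sequences differ at 10 of 27 sites (3, 7, 8, 12, 20, 21, 23, 24, 26, 27), so p = 10/27 ≈ 0.37037.
d = −(3/4) ln(1 − 4p/3) = −0.75 ln(1 − 0.493827) = −0.75 ln(0.506173)
  = −0.75 × (-0.680877) = 0.510658 substitutions/site.
Under a molecular clock d = 2μt, so t = d/(2μ) = 0.510658 / (2 × 0.037) = 6.90 Myr.

6.90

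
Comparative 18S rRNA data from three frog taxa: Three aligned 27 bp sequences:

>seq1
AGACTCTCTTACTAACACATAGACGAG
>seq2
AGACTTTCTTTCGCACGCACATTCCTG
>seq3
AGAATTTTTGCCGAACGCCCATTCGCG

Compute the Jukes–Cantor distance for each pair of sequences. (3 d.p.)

d(seq1,seq2) = 0.511, d(seq1,seq3) = 0.673, d(seq2,seq3) = 0.377

seq1–seq2: 10/27 sites differ → p ≈ 0.37037, d = −0.75 ln(1 − 0.493827) = 0.510658 ≈ 0.511.
seq1–seq3: 12/27 sites differ → p ≈ 0.444444, d = −0.75 ln(1 − 0.592592) = 0.673455 ≈ 0.673.
seq2–seq3: 8/27 sites differ → p ≈ 0.296296, d = −0.75 ln(1 − 0.395061) = 0.376971 ≈ 0.377.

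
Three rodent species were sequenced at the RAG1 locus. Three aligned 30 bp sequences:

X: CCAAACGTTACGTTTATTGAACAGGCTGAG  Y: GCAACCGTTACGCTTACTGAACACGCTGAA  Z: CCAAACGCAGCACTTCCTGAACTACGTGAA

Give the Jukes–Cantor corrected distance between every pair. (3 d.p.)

X–Y: 6/30 sites differ → p = 0.2, d = −0.75 ln(1 − 0.266667) = 0.232617 ≈ 0.233.
X–Z: 12/30 sites differ → p = 0.4, d = −0.75 ln(1 − 0.533333) = 0.571605 ≈ 0.572.
Y–Z: 11/30 sites differ → p ≈ 0.366667, d = −0.75 ln(1 − 0.488889) = 0.503376 ≈ 0.503.

d(X,Y) = 0.233, d(X,Z) = 0.572, d(Y,Z) = 0.503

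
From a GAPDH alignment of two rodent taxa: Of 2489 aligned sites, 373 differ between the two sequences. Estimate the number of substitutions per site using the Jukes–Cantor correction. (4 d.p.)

p = 373/2489 ≈ 0.149859.
d = −(3/4) ln(1 − 4p/3) = −0.75 ln(1 − 0.199812) = −0.75 ln(0.800188)
  = −0.75 × (-0.222909) = 0.167182 substitutions/site.

0.1672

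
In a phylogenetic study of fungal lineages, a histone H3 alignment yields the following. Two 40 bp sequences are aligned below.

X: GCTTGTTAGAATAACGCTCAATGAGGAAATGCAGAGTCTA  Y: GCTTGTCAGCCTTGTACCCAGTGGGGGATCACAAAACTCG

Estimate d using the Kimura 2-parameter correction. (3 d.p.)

1.207

Of 40 sites, 16 differences are transitions and 4 are transversions, so P = 16/40 = 0.4 and Q = 4/40 = 0.1.
Under the Kimura two-parameter model, d = −½ ln(1 − 2P − Q) − ¼ ln(1 − 2Q).
1 − 2P − Q = 0.1, giving −½ ln(0.1) = 1.151293.
1 − 2Q = 0.8, giving −¼ ln(0.8) = 0.055786.
d = 1.151293 + 0.055786 = 1.207079.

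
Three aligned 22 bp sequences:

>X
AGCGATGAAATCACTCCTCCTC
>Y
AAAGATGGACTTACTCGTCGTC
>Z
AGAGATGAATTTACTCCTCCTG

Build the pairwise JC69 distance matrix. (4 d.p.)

d(X,Y) = 0.4141, d(X,Z) = 0.2082, d(Y,Z) = 0.3390

X–Y: 7/22 sites differ → p ≈ 0.318182, d = −0.75 ln(1 − 0.424243) = 0.414052 ≈ 0.4141.
X–Z: 4/22 sites differ → p ≈ 0.181818, d = −0.75 ln(1 − 0.242424) = 0.208224 ≈ 0.2082.
Y–Z: 6/22 sites differ → p ≈ 0.272727, d = −0.75 ln(1 − 0.363636) = 0.338988 ≈ 0.3390.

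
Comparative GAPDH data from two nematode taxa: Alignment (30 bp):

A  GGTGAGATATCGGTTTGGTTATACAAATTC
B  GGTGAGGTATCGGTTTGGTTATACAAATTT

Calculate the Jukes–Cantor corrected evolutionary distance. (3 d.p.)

0.070

The sequences differ at 2 of 30 sites (7, 30), so p = 2/30 ≈ 0.066667.
d = −(3/4) ln(1 − 4p/3) = −0.75 ln(1 − 0.088889) = −0.75 ln(0.911111)
  = −0.75 × (-0.093091) = 0.069818 substitutions/site.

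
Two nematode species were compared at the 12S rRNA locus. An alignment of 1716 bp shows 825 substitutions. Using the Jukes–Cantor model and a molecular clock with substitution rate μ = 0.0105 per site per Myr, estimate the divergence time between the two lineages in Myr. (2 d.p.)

p = 825/1716 ≈ 0.480769.
d = −(3/4) ln(1 − 4p/3) = −0.75 ln(1 − 0.641025) = −0.75 ln(0.358975)
  = −0.75 × (-1.024503) = 0.768377 substitutions/site.
Under a molecular clock d = 2μt, so t = d/(2μ) = 0.768377 / (2 × 0.0105) = 36.59 Myr.

36.59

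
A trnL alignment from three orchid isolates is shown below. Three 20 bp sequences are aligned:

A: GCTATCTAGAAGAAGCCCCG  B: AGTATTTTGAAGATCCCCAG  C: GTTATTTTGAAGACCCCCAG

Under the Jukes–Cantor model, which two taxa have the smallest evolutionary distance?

B and C

A–B: 7/20 differ, p = 0.350, d = 0.471.
A–C: 6/20 differ, p = 0.300, d = 0.383.
B–C: 3/20 differ, p = 0.150, d = 0.167.
The smallest distance is between B and C.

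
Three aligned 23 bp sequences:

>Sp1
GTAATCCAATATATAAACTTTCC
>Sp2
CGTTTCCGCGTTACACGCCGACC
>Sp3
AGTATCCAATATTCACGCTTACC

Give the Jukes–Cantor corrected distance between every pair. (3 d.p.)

d(Sp1,Sp2) = 1.252, d(Sp1,Sp3) = 0.467, d(Sp2,Sp3) = 0.553

Sp1–Sp2: 14/23 sites differ → p ≈ 0.608696, d = −0.75 ln(1 − 0.811595) = 1.251871 ≈ 1.252.
Sp1–Sp3: 8/23 sites differ → p ≈ 0.347826, d = −0.75 ln(1 − 0.463768) = 0.467391 ≈ 0.467.
Sp2–Sp3: 9/23 sites differ → p ≈ 0.391304, d = −0.75 ln(1 − 0.521739) = 0.553199 ≈ 0.553.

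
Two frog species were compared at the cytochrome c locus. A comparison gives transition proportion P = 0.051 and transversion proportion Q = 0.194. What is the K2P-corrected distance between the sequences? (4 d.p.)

Under the Kimura two-parameter model, d = −½ ln(1 − 2P − Q) − ¼ ln(1 − 2Q).
1 − 2P − Q = 0.704, giving −½ ln(0.704) = 0.175488.
1 − 2Q = 0.612, giving −¼ ln(0.612) = 0.122756.
d = 0.175488 + 0.122756 = 0.298244.

0.2982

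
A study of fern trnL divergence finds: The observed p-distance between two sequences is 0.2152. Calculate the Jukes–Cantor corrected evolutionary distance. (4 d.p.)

d = −(3/4) ln(1 − 4p/3) = −0.75 ln(1 − 0.286933) = −0.75 ln(0.713067)
  = −0.75 × (-0.338180) = 0.253635 substitutions/site.

0.2536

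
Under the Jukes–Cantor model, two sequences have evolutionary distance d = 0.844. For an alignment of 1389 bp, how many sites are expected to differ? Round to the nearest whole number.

704

Invert JC69: p = (3/4)(1 − e^(−4d/3)) = 0.75 × (1 − e^(-1.125333)) = 0.75 × (1 − 0.324544) = 0.506592.
Expected differing sites = pL ≈ 0.506592 × 1389 = 703.656288 ≈ 704.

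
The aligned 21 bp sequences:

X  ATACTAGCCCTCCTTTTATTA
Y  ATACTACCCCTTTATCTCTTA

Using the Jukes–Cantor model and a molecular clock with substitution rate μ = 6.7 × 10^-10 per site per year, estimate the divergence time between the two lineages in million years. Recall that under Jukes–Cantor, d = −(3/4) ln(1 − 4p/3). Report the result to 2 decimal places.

268.42

The sequences differ at 6 of 21 sites (7, 12, 13, 14, 16, 18), so p = 6/21 ≈ 0.285714.
d = −(3/4) ln(1 − 4p/3) = −0.75 ln(1 − 0.380952) = −0.75 ln(0.619048)
  = −0.75 × (-0.479572) = 0.359679 substitutions/site.
Under a molecular clock d = 2μt, so t = d/(2μ) = 0.359679 / (2 × 6.7 × 10^-10) = 268.42 million years.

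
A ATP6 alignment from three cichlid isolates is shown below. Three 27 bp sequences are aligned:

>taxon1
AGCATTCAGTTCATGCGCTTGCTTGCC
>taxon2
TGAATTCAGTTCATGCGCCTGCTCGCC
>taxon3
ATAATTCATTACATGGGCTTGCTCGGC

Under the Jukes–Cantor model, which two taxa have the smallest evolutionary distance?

taxon1 and taxon2

taxon1–taxon2: 4/27 differ, p = 0.148, d = 0.165.
taxon1–taxon3: 7/27 differ, p = 0.259, d = 0.318.
taxon2–taxon3: 7/27 differ, p = 0.259, d = 0.318.
The smallest distance is between taxon1 and taxon2.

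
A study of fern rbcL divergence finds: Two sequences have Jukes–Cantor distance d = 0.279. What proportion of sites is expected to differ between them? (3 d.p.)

0.233

p = (3/4)(1 − e^(−4d/3)) = 0.75 × (1 − e^(-0.372)) = 0.75 × (1 − 0.689354) = 0.232985.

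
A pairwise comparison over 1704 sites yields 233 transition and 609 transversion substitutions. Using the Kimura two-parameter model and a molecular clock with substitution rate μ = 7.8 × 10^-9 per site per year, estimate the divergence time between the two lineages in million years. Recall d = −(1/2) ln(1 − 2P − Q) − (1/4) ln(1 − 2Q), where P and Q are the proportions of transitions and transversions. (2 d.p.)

P = 233/1704 ≈ 0.136737 and Q = 609/1704 ≈ 0.357394.
Under the Kimura two-parameter model, d = −½ ln(1 − 2P − Q) − ¼ ln(1 − 2Q).
1 − 2P − Q = 0.369132, giving −½ ln(0.369132) = 0.498300.
1 − 2Q = 0.285212, giving −¼ ln(0.285212) = 0.313631.
d = 0.498300 + 0.313631 = 0.811931.
Under a molecular clock d = 2μt, so t = d/(2μ) = 0.811931 / (2 × 7.8 × 10^-9) = 52.05 million years.

52.05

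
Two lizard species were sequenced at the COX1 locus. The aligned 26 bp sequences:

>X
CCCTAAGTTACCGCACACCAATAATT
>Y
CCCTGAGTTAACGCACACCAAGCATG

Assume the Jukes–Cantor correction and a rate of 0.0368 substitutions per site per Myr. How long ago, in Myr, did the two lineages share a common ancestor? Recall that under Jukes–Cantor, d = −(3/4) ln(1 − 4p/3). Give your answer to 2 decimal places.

3.02

The sequences differ at 5 of 26 sites (5, 11, 22, 23, 26), so p = 5/26 ≈ 0.192308.
d = −(3/4) ln(1 − 4p/3) = −0.75 ln(1 − 0.256411) = −0.75 ln(0.743589)
  = −0.75 × (-0.296267) = 0.222200 substitutions/site.
Under a molecular clock d = 2μt, so t = d/(2μ) = 0.222200 / (2 × 0.0368) = 3.02 Myr.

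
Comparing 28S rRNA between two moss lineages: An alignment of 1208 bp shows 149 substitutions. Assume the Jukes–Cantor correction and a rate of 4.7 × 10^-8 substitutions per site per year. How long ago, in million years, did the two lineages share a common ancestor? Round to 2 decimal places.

1.43

p = 149/1208 ≈ 0.123344.
d = −(3/4) ln(1 − 4p/3) = −0.75 ln(1 − 0.164459) = −0.75 ln(0.835541)
  = −0.75 × (-0.179676) = 0.134757 substitutions/site.
Under a molecular clock d = 2μt, so t = d/(2μ) = 0.134757 / (2 × 4.7 × 10^-8) = 1.43 million years.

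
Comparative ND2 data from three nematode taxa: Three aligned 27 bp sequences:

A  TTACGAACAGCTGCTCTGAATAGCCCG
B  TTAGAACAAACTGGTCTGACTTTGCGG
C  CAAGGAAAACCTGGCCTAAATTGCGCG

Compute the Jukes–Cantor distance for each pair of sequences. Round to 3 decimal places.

A–B: 11/27 sites differ → p ≈ 0.407407, d = −0.75 ln(1 − 0.543209) = 0.587647 ≈ 0.588.
A–C: 10/27 sites differ → p ≈ 0.37037, d = −0.75 ln(1 − 0.493827) = 0.510658 ≈ 0.511.
B–C: 12/27 sites differ → p ≈ 0.444444, d = −0.75 ln(1 − 0.592592) = 0.673455 ≈ 0.673.

d(A,B) = 0.588, d(A,C) = 0.511, d(B,C) = 0.673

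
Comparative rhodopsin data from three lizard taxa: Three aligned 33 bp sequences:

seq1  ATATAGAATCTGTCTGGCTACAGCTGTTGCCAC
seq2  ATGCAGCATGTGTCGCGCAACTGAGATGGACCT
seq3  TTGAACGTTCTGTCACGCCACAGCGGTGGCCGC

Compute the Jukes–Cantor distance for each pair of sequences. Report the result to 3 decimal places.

d(seq1,seq2) = 0.699, d(seq1,seq3) = 0.497, d(seq2,seq3) = 0.625

seq1–seq2: 15/33 sites differ → p ≈ 0.454545, d = −0.75 ln(1 − 0.60606) = 0.698667 ≈ 0.699.
seq1–seq3: 12/33 sites differ → p ≈ 0.363636, d = −0.75 ln(1 − 0.484848) = 0.497470 ≈ 0.497.
seq2–seq3: 14/33 sites differ → p ≈ 0.424242, d = −0.75 ln(1 − 0.565656) = 0.625439 ≈ 0.625.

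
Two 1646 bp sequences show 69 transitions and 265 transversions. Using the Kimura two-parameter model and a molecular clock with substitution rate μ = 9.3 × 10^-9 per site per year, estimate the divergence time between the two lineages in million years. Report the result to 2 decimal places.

12.77

P = 69/1646 ≈ 0.04192 and Q = 265/1646 ≈ 0.160996.
Under the Kimura two-parameter model, d = −½ ln(1 − 2P − Q) − ¼ ln(1 − 2Q).
1 − 2P − Q = 0.755164, giving −½ ln(0.755164) = 0.140410.
1 − 2Q = 0.678008, giving −¼ ln(0.678008) = 0.097149.
d = 0.140410 + 0.097149 = 0.237559.
Under a molecular clock d = 2μt, so t = d/(2μ) = 0.237559 / (2 × 9.3 × 10^-9) = 12.77 million years.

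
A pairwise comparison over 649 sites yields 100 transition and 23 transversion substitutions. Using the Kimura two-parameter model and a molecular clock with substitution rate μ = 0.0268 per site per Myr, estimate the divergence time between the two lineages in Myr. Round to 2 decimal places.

4.27

P = 100/649 ≈ 0.154083 and Q = 23/649 ≈ 0.035439.
Under the Kimura two-parameter model, d = −½ ln(1 − 2P − Q) − ¼ ln(1 − 2Q).
1 − 2P − Q = 0.656395, giving −½ ln(0.656395) = 0.210496.
1 − 2Q = 0.929122, giving −¼ ln(0.929122) = 0.018379.
d = 0.210496 + 0.018379 = 0.228875.
Under a molecular clock d = 2μt, so t = d/(2μ) = 0.228875 / (2 × 0.0268) = 4.27 Myr.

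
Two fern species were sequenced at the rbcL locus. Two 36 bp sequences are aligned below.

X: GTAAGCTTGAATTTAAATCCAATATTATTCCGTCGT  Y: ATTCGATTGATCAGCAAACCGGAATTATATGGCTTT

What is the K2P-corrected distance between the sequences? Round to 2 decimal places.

Of 36 sites, 7 differences are transitions and 12 are transversions, so P = 7/36 ≈ 0.194444 and Q = 12/36 ≈ 0.333333.
Under the Kimura two-parameter model, d = −½ ln(1 − 2P − Q) − ¼ ln(1 − 2Q).
1 − 2P − Q = 0.277779, giving −½ ln(0.277779) = 0.640465.
1 − 2Q = 0.333334, giving −¼ ln(0.333334) = 0.274653.
d = 0.640465 + 0.274653 = 0.915118.

0.92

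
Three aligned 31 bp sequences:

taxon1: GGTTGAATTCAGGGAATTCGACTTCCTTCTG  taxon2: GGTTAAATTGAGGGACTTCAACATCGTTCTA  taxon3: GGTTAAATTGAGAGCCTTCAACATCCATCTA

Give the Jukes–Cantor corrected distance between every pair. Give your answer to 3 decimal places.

taxon1–taxon2: 7/31 sites differ → p ≈ 0.225806, d = −0.75 ln(1 − 0.301075) = 0.268659 ≈ 0.269.
taxon1–taxon3: 9/31 sites differ → p ≈ 0.290323, d = −0.75 ln(1 − 0.387097) = 0.367161 ≈ 0.367.
taxon2–taxon3: 4/31 sites differ → p ≈ 0.129032, d = −0.75 ln(1 − 0.172043) = 0.141596 ≈ 0.142.

d(taxon1,taxon2) = 0.269, d(taxon1,taxon3) = 0.367, d(taxon2,taxon3) = 0.142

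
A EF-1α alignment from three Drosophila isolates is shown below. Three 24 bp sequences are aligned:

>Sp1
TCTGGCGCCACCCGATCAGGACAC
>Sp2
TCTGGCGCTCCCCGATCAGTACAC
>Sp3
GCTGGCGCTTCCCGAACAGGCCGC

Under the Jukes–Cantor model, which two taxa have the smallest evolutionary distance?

Sp1 and Sp2

Sp1–Sp2: 3/24 differ, p = 0.125, d = 0.137.
Sp1–Sp3: 6/24 differ, p = 0.250, d = 0.304.
Sp2–Sp3: 6/24 differ, p = 0.250, d = 0.304.
The smallest distance is between Sp1 and Sp2.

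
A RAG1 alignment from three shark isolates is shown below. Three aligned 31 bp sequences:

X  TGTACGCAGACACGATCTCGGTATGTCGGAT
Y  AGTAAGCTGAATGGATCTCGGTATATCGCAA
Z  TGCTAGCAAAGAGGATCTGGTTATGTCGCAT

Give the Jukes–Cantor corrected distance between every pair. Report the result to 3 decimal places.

X–Y: 9/31 sites differ → p ≈ 0.290323, d = −0.75 ln(1 − 0.387097) = 0.367161 ≈ 0.367.
X–Z: 9/31 sites differ → p ≈ 0.290323, d = −0.75 ln(1 − 0.387097) = 0.367161 ≈ 0.367.
Y–Z: 11/31 sites differ → p ≈ 0.354839, d = −0.75 ln(1 − 0.473119) = 0.480585 ≈ 0.481.

d(X,Y) = 0.367, d(X,Z) = 0.367, d(Y,Z) = 0.481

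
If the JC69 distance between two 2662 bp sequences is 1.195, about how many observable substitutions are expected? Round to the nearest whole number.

Invert JC69: p = (3/4)(1 − e^(−4d/3)) = 0.75 × (1 − e^(-1.593333)) = 0.75 × (1 − 0.203247) = 0.597565.
Expected differing sites = pL ≈ 0.597565 × 2662 = 1590.71803 ≈ 1591.

1591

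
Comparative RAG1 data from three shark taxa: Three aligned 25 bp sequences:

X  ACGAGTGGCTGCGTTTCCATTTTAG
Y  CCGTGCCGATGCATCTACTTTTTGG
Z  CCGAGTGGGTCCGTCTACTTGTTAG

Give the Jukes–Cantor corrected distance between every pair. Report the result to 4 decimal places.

X–Y: 10/25 sites differ → p = 0.4, d = −0.75 ln(1 − 0.533333) = 0.571605 ≈ 0.5716.
X–Z: 7/25 sites differ → p = 0.28, d = −0.75 ln(1 − 0.373333) = 0.350505 ≈ 0.3505.
Y–Z: 8/25 sites differ → p = 0.32, d = −0.75 ln(1 − 0.426667) = 0.417216 ≈ 0.4172.

d(X,Y) = 0.5716, d(X,Z) = 0.3505, d(Y,Z) = 0.4172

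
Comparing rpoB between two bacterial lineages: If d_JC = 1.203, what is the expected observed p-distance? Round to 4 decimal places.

0.5992

p = (3/4)(1 − e^(−4d/3)) = 0.75 × (1 − e^(-1.604)) = 0.75 × (1 − 0.201091) = 0.599182.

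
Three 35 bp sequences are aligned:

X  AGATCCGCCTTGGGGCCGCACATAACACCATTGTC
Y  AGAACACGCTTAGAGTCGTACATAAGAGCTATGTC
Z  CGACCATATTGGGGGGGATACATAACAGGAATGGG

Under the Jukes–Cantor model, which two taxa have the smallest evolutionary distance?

X–Y: 12/35 differ, p = 0.343, d = 0.458.
X–Z: 16/35 differ, p = 0.457, d = 0.705.
Y–Z: 16/35 differ, p = 0.457, d = 0.705.
The smallest distance is between X and Y.

X and Y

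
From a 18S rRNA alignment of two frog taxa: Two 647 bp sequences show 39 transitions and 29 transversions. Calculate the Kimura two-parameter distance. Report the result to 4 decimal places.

P = 39/647 ≈ 0.060278 and Q = 29/647 ≈ 0.044822.
Under the Kimura two-parameter model, d = −½ ln(1 − 2P − Q) − ¼ ln(1 − 2Q).
1 − 2P − Q = 0.834622, giving −½ ln(0.834622) = 0.090388.
1 − 2Q = 0.910356, giving −¼ ln(0.910356) = 0.023480.
d = 0.090388 + 0.023480 = 0.113868.

0.1139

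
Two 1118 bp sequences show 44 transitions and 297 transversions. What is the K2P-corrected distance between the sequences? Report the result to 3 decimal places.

P = 44/1118 ≈ 0.039356 and Q = 297/1118 ≈ 0.265653.
Under the Kimura two-parameter model, d = −½ ln(1 − 2P − Q) − ¼ ln(1 − 2Q).
1 − 2P − Q = 0.655635, giving −½ ln(0.655635) = 0.211076.
1 − 2Q = 0.468694, giving −¼ ln(0.468694) = 0.189451.
d = 0.211076 + 0.189451 = 0.400527.

0.401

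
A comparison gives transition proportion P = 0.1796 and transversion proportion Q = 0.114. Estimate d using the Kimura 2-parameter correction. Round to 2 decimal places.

0.39

Under the Kimura two-parameter model, d = −½ ln(1 − 2P − Q) − ¼ ln(1 − 2Q).
1 − 2P − Q = 0.5268, giving −½ ln(0.5268) = 0.320467.
1 − 2Q = 0.772, giving −¼ ln(0.772) = 0.064693.
d = 0.320467 + 0.064693 = 0.385160.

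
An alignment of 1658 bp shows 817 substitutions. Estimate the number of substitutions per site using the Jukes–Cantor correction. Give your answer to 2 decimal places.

0.80

p = 817/1658 ≈ 0.492762.
d = −(3/4) ln(1 − 4p/3) = −0.75 ln(1 − 0.657016) = −0.75 ln(0.342984)
  = −0.75 × (-1.070071) = 0.802553 substitutions/site.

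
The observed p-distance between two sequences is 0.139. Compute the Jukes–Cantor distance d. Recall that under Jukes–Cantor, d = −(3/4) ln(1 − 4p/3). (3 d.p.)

d = −(3/4) ln(1 − 4p/3) = −0.75 ln(1 − 0.185333) = −0.75 ln(0.814667)
  = −0.75 × (-0.204976) = 0.153732 substitutions/site.

0.154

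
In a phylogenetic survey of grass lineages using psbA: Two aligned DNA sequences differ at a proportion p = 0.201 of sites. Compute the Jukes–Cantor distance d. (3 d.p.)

d = −(3/4) ln(1 − 4p/3) = −0.75 ln(1 − 0.268) = −0.75 ln(0.732)
  = −0.75 × (-0.311975) = 0.233981 substitutions/site.

0.234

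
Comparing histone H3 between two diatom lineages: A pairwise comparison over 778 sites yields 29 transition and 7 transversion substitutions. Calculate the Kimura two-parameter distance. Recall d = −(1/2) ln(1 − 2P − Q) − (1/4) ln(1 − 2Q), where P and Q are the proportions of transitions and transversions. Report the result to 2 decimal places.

P = 29/778 ≈ 0.037275 and Q = 7/778 ≈ 0.008997.
Under the Kimura two-parameter model, d = −½ ln(1 − 2P − Q) − ¼ ln(1 − 2Q).
1 − 2P − Q = 0.916453, giving −½ ln(0.916453) = 0.043622.
1 − 2Q = 0.982006, giving −¼ ln(0.982006) = 0.004539.
d = 0.043622 + 0.004539 = 0.048161.

0.05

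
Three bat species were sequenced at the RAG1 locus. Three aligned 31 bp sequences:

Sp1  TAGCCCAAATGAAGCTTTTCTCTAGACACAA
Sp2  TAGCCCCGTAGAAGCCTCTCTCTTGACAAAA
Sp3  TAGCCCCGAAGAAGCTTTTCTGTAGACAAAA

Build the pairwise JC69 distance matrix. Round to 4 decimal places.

Sp1–Sp2: 8/31 sites differ → p ≈ 0.258065, d = −0.75 ln(1 − 0.344087) = 0.316295 ≈ 0.3163.
Sp1–Sp3: 5/31 sites differ → p ≈ 0.16129, d = −0.75 ln(1 − 0.215053) = 0.181604 ≈ 0.1816.
Sp2–Sp3: 5/31 sites differ → p ≈ 0.16129, d = −0.75 ln(1 − 0.215053) = 0.181604 ≈ 0.1816.

d(Sp1,Sp2) = 0.3163, d(Sp1,Sp3) = 0.1816, d(Sp2,Sp3) = 0.1816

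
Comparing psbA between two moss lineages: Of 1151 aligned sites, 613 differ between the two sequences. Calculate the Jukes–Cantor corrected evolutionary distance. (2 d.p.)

0.93

p = 613/1151 ≈ 0.53258.
d = −(3/4) ln(1 − 4p/3) = −0.75 ln(1 − 0.710107) = −0.75 ln(0.289893)
  = −0.75 × (-1.238243) = 0.928682 substitutions/site.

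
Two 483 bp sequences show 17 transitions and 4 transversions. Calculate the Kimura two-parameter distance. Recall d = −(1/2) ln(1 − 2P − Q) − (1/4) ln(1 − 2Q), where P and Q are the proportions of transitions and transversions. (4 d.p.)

P = 17/483 ≈ 0.035197 and Q = 4/483 ≈ 0.008282.
Under the Kimura two-parameter model, d = −½ ln(1 − 2P − Q) − ¼ ln(1 − 2Q).
1 − 2P − Q = 0.921324, giving −½ ln(0.921324) = 0.040972.
1 − 2Q = 0.983436, giving −¼ ln(0.983436) = 0.004176.
d = 0.040972 + 0.004176 = 0.045148.

0.0451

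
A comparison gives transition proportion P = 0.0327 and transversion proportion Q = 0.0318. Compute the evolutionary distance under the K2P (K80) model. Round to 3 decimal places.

0.068

Under the Kimura two-parameter model, d = −½ ln(1 − 2P − Q) − ¼ ln(1 − 2Q).
1 − 2P − Q = 0.9028, giving −½ ln(0.9028) = 0.051127.
1 − 2Q = 0.9364, giving −¼ ln(0.9364) = 0.016428.
d = 0.051127 + 0.016428 = 0.067555.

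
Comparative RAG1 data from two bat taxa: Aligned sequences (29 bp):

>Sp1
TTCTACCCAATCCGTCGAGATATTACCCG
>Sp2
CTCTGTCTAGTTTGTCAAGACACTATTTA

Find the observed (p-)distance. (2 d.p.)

0.48

The sequences differ at 14 of 29 positions.
p = 14/29 = 0.482758… ≈ 0.48 (to 2 d.p.).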